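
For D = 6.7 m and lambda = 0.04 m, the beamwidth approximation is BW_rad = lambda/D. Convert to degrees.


BW_rad = 0.04 / 6.7 = 0.00597
BW_deg = 0.34 degrees

0.34 degrees


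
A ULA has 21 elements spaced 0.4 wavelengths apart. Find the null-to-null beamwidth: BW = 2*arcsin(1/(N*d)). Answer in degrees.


1/(N*d) = 1/(21*0.4) = 0.119048
BW = 2*arcsin(0.119048) = 13.7 degrees

13.7 degrees


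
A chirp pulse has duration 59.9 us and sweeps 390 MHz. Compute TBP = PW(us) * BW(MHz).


TBP = 59.9 * 390 = 23361.0

23361.0


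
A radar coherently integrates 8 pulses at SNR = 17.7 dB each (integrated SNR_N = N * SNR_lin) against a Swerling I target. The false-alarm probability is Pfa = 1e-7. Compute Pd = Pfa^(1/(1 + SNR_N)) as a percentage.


SNR_lin = 10^(17.7/10) = 58.88437
SNR_N = 8 * 58.88437 = 471.07496
1/(1 + SNR_N) = 1/472.07496 = 0.0021183
Pd = (1e-7)^0.0021183 = 0.96643
Pd = 96.6%

96.6%


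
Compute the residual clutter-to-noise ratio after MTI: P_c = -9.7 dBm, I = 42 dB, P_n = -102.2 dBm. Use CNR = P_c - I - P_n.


CNR = -9.7 - 42 - (-102.2) = 50.5 dB

50.5 dB


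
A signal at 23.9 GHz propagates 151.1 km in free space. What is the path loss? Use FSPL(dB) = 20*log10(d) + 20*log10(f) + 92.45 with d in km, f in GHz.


20*log10(151.1) = 43.59
20*log10(23.9) = 27.57
FSPL = 163.6 dB

163.6 dB


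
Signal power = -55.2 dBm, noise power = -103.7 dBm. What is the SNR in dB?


SNR = -55.2 - (-103.7) = 48.5 dB

48.5 dB


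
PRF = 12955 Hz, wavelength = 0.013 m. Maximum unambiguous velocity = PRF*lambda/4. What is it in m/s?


V_ua = 12955 * 0.013 / 4 = 42.1 m/s

42.1 m/s


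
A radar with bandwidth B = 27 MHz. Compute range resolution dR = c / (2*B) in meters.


dR = 3e8 / (2 * 27000000.0) = 5.56 m

5.56 m


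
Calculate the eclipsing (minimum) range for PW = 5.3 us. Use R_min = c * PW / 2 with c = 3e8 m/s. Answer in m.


R_min = 3e8 * 5.3e-6 / 2 = 795.0 m

795.0 m


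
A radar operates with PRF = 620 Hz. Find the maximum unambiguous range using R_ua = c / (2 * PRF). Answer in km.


R_ua = 3e8 / (2 * 620) = 241935.5 m = 241.9 km

241.9 km


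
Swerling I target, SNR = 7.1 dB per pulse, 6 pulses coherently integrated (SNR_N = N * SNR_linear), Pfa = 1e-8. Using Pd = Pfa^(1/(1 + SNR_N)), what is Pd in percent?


SNR_lin = 10^(7.1/10) = 5.12861
SNR_N = 6 * 5.12861 = 30.77166
1/(1 + SNR_N) = 1/31.77166 = 0.0314746
Pd = (1e-8)^0.0314746 = 0.56002
Pd = 56.0%

56.0%


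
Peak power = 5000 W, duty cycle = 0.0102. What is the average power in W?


P_avg = 5000 * 0.0102 = 51.0 W

51.0 W


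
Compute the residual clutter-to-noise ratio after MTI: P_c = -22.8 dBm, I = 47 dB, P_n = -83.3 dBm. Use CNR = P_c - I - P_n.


CNR = -22.8 - 47 - (-83.3) = 13.5 dB

13.5 dB


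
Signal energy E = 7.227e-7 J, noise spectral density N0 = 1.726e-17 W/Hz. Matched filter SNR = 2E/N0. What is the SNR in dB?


SNR_lin = 2 * 7.227e-7 / 1.726e-17 = 8.374e10
SNR_dB = 10*log10(8.374e10) = 109.2 dB

109.2 dB


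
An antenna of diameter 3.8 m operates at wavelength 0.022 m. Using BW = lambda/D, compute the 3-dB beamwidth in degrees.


BW_rad = 0.022 / 3.8 = 0.005789
BW_deg = 0.33 degrees

0.33 degrees


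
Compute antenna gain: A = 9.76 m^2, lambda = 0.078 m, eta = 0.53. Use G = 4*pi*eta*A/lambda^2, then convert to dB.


G_linear = 4*pi*0.53*9.76/0.078^2 = 10684.31
G_dB = 10*log10(10684.31) = 40.3 dB

40.3 dB


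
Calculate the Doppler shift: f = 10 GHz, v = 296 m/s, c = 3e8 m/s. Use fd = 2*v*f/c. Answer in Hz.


fd = 2 * 296 * 10000000000.0 / 3e8 = 19733.3 Hz

19733.3 Hz


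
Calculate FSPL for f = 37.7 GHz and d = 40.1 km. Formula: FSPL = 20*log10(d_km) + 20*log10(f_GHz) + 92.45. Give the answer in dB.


20*log10(40.1) = 32.06
20*log10(37.7) = 31.53
FSPL = 156.0 dB

156.0 dB


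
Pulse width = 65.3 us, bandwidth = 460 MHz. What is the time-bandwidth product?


TBP = 65.3 * 460 = 30038.0

30038.0


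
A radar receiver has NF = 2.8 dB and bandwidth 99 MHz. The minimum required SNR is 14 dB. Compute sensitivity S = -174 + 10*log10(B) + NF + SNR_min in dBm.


10*log10(99000000.0) = 79.96
S = -174 + 79.96 + 2.8 + 14 = -77.2 dBm

-77.2 dBm


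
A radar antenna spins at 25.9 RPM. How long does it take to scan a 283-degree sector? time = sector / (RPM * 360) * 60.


t = 283 / (25.9 * 360) * 60 = 1.82 s

1.82 s


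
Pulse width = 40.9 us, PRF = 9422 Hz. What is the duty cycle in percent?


DC = 40.9e-6 * 9422 * 100 = 38.54%

38.54%


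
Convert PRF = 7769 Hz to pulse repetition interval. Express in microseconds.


PRI = 1/7769 = 0.0001287167 s = 128.7 us

128.7 us


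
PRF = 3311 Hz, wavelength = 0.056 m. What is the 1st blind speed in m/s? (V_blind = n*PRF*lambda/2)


V_blind = 1 * 3311 * 0.056 / 2 = 92.7 m/s

92.7 m/s


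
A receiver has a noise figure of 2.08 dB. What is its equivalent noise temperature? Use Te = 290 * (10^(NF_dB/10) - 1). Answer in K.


NF_lin = 10^(2.08/10) = 1.614359
Te = 290 * (1.614359 - 1) = 178.2 K

178.2 K


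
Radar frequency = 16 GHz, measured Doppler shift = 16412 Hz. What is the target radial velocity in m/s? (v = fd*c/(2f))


v = 16412 * 3e8 / (2 * 16000000000.0) = 153.9 m/s

153.9 m/s


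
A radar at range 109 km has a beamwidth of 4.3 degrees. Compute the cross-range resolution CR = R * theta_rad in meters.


BW_rad = 0.075049158
CR = 109000 * 0.075049158 = 8180.4 m

8180.4 m


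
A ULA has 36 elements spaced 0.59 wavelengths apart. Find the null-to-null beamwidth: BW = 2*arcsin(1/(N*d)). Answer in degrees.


1/(N*d) = 1/(36*0.59) = 0.047081
BW = 2*arcsin(0.047081) = 5.4 degrees

5.4 degrees


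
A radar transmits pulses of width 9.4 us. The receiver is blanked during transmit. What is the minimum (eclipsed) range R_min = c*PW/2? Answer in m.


R_min = 3e8 * 9.4e-6 / 2 = 1410.0 m

1410.0 m


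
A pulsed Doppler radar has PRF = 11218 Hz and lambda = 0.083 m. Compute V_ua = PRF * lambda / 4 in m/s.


V_ua = 11218 * 0.083 / 4 = 232.8 m/s

232.8 m/s


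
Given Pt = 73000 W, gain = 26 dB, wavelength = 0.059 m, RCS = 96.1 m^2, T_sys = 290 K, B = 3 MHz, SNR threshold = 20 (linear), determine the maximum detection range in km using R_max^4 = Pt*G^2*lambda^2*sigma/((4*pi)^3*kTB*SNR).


G_lin = 10^(26/10) = 398.107171
R^4 = 73000 * 398.107171^2 * 0.059^2 * 96.1 / ((4*pi)^3 * 1.38e-23 * 290 * 3000000.0 * 20)
R^4 = 8.12255e18 m^4
R_max = (8.12255e18)^(1/4) = 53385.5 m = 53.4 km

53.4 km


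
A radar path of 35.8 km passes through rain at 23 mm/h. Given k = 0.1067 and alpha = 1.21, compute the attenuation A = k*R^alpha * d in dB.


gamma = 0.1067 * 23^1.21 = 4.740838 dB/km
A = 4.740838 * 35.8 = 169.72 dB

169.72 dB


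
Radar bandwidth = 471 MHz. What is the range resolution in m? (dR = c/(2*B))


dR = 3e8 / (2 * 471000000.0) = 0.32 m

0.32 m


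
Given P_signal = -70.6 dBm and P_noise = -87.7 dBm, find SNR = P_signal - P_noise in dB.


SNR = -70.6 - (-87.7) = 17.1 dB

17.1 dB


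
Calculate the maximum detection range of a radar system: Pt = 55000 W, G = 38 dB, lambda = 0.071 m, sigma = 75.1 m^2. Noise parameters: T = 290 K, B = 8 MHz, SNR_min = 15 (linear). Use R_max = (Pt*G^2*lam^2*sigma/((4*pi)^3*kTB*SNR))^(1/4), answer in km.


G_lin = 10^(38/10) = 6309.573445
R^4 = 55000 * 6309.573445^2 * 0.071^2 * 75.1 / ((4*pi)^3 * 1.38e-23 * 290 * 8000000.0 * 15)
R^4 = 8.69824e20 m^4
R_max = (8.69824e20)^(1/4) = 171734.6 m = 171.7 km

171.7 km


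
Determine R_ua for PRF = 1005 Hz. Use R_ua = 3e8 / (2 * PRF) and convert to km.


R_ua = 3e8 / (2 * 1005) = 149253.7 m = 149.3 km

149.3 km


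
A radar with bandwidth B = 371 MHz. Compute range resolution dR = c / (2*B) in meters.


dR = 3e8 / (2 * 371000000.0) = 0.4 m

0.4 m


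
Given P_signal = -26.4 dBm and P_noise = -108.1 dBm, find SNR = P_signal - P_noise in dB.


SNR = -26.4 - (-108.1) = 81.7 dB

81.7 dB


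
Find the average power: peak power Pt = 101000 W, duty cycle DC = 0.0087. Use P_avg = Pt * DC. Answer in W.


P_avg = 101000 * 0.0087 = 878.7 W

878.7 W


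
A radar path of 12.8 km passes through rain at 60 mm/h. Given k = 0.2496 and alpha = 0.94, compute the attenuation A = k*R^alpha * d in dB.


gamma = 0.2496 * 60^0.94 = 11.714041 dB/km
A = 11.714041 * 12.8 = 149.94 dB

149.94 dB


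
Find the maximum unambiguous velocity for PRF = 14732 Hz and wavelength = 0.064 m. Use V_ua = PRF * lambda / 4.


V_ua = 14732 * 0.064 / 4 = 235.7 m/s

235.7 m/s


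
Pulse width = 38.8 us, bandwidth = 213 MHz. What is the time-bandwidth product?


TBP = 38.8 * 213 = 8264.4

8264.4


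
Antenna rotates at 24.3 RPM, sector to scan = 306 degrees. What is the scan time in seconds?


t = 306 / (24.3 * 360) * 60 = 2.1 s

2.1 s


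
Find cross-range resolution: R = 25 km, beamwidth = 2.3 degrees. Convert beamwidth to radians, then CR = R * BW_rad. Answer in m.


BW_rad = 0.040142573
CR = 25000 * 0.040142573 = 1003.6 m

1003.6 m


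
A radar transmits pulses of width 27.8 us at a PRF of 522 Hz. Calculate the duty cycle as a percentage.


DC = 27.8e-6 * 522 * 100 = 1.45%

1.45%


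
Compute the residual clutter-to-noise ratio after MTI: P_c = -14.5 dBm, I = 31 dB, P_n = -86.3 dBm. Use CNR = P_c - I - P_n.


CNR = -14.5 - 31 - (-86.3) = 40.8 dB

40.8 dB


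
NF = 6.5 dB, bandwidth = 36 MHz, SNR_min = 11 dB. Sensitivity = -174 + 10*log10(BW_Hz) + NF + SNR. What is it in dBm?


10*log10(36000000.0) = 75.56
S = -174 + 75.56 + 6.5 + 11 = -80.9 dBm

-80.9 dBm


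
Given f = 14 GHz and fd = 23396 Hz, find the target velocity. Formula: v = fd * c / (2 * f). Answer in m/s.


v = 23396 * 3e8 / (2 * 14000000000.0) = 250.7 m/s

250.7 m/s


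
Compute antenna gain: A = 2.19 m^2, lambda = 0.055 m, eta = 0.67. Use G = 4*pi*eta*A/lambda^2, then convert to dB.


G_linear = 4*pi*0.67*2.19/0.055^2 = 6095.42
G_dB = 10*log10(6095.42) = 37.9 dB

37.9 dB


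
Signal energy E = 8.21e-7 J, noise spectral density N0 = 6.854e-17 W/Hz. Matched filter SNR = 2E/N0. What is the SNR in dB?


SNR_lin = 2 * 8.21e-7 / 6.854e-17 = 2.396e10
SNR_dB = 10*log10(2.396e10) = 103.8 dB

103.8 dB


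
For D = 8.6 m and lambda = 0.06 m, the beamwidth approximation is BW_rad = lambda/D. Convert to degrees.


BW_rad = 0.06 / 8.6 = 0.006977
BW_deg = 0.4 degrees

0.4 degrees


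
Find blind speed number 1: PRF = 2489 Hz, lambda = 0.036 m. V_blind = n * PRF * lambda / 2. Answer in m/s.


V_blind = 1 * 2489 * 0.036 / 2 = 44.8 m/s

44.8 m/s


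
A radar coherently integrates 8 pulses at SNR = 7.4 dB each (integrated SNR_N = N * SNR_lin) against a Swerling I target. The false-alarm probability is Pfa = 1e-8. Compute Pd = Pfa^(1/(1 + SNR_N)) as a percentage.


SNR_lin = 10^(7.4/10) = 5.49541
SNR_N = 8 * 5.49541 = 43.96328
1/(1 + SNR_N) = 1/44.96328 = 0.0222404
Pd = (1e-8)^0.0222404 = 0.66386
Pd = 66.4%

66.4%


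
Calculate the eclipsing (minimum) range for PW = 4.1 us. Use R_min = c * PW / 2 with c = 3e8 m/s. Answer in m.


R_min = 3e8 * 4.1e-6 / 2 = 615.0 m

615.0 m


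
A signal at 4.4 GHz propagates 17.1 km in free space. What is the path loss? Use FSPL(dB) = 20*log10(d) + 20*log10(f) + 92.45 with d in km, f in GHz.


20*log10(17.1) = 24.66
20*log10(4.4) = 12.87
FSPL = 130.0 dB

130.0 dB


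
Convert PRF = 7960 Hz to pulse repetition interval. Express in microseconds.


PRI = 1/7960 = 0.0001256281 s = 125.6 us

125.6 us


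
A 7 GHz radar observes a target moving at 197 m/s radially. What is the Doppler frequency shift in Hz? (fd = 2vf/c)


fd = 2 * 197 * 7000000000.0 / 3e8 = 9193.3 Hz

9193.3 Hz


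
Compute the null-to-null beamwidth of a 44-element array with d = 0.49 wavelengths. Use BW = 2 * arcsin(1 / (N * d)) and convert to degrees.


1/(N*d) = 1/(44*0.49) = 0.046382
BW = 2*arcsin(0.046382) = 5.3 degrees

5.3 degrees


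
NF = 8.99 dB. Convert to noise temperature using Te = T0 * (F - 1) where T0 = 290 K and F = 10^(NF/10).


NF_lin = 10^(8.99/10) = 7.925013
Te = 290 * (7.925013 - 1) = 2008.3 K

2008.3 K


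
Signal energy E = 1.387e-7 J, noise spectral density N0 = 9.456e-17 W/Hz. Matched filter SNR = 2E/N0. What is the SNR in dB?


SNR_lin = 2 * 1.387e-7 / 9.456e-17 = 2.934e9
SNR_dB = 10*log10(2.934e9) = 94.7 dB

94.7 dB


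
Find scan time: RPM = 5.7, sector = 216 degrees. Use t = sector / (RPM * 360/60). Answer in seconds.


t = 216 / (5.7 * 360) * 60 = 6.32 s

6.32 s


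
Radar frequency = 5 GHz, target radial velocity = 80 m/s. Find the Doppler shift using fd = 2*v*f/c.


fd = 2 * 80 * 5000000000.0 / 3e8 = 2666.7 Hz

2666.7 Hz


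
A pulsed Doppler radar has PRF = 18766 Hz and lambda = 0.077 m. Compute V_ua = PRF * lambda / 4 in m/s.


V_ua = 18766 * 0.077 / 4 = 361.2 m/s

361.2 m/s


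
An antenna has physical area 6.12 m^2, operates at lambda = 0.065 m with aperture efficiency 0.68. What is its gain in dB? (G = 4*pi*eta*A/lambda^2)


G_linear = 4*pi*0.68*6.12/0.065^2 = 12377.8
G_dB = 10*log10(12377.8) = 40.9 dB

40.9 dB


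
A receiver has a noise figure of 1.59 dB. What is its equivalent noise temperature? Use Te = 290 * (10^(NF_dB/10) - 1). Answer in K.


NF_lin = 10^(1.59/10) = 1.442115
Te = 290 * (1.442115 - 1) = 128.2 K

128.2 K


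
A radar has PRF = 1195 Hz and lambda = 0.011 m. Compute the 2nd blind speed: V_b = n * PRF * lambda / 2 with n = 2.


V_blind = 2 * 1195 * 0.011 / 2 = 13.1 m/s

13.1 m/s


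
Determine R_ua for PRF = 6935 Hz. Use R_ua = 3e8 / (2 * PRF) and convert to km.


R_ua = 3e8 / (2 * 6935) = 21629.4 m = 21.6 km

21.6 km


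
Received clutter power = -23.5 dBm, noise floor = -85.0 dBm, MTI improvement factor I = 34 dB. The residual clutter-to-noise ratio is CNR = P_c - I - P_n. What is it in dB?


CNR = -23.5 - 34 - (-85.0) = 27.5 dB

27.5 dB


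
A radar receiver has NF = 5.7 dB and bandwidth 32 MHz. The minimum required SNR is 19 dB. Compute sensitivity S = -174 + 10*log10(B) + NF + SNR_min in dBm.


10*log10(32000000.0) = 75.05
S = -174 + 75.05 + 5.7 + 19 = -74.2 dBm

-74.2 dBm


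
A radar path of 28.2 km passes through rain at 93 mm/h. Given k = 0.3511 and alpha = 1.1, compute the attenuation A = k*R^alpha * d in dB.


gamma = 0.3511 * 93^1.1 = 51.376211 dB/km
A = 51.376211 * 28.2 = 1448.81 dB

1448.81 dB


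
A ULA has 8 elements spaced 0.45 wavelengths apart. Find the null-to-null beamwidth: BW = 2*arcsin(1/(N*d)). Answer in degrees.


1/(N*d) = 1/(8*0.45) = 0.277778
BW = 2*arcsin(0.277778) = 32.3 degrees

32.3 degrees


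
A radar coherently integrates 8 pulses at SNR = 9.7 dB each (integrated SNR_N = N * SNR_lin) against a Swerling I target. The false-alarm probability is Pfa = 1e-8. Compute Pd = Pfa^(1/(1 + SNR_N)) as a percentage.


SNR_lin = 10^(9.7/10) = 9.33254
SNR_N = 8 * 9.33254 = 74.66032
1/(1 + SNR_N) = 1/75.66032 = 0.013217
Pd = (1e-8)^0.013217 = 0.78391
Pd = 78.4%

78.4%


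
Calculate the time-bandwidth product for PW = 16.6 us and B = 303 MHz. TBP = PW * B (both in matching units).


TBP = 16.6 * 303 = 5029.8

5029.8


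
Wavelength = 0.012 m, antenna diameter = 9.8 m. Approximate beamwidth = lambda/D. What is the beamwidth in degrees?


BW_rad = 0.012 / 9.8 = 0.001224
BW_deg = 0.07 degrees

0.07 degrees


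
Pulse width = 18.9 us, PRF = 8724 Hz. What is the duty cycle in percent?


DC = 18.9e-6 * 8724 * 100 = 16.49%

16.49%


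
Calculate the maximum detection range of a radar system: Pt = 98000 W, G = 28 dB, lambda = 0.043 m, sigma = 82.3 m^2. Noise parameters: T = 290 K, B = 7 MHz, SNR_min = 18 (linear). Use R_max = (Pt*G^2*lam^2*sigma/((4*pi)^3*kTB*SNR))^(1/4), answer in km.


G_lin = 10^(28/10) = 630.957344
R^4 = 98000 * 630.957344^2 * 0.043^2 * 82.3 / ((4*pi)^3 * 1.38e-23 * 290 * 7000000.0 * 18)
R^4 = 5.93315e18 m^4
R_max = (5.93315e18)^(1/4) = 49353.9 m = 49.4 km

49.4 km


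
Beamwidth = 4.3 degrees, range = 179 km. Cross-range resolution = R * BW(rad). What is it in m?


BW_rad = 0.075049158
CR = 179000 * 0.075049158 = 13433.8 m

13433.8 m


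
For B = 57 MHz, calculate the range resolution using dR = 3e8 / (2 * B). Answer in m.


dR = 3e8 / (2 * 57000000.0) = 2.63 m

2.63 m


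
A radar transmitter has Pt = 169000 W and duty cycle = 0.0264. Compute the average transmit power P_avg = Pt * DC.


P_avg = 169000 * 0.0264 = 4461.6 W

4461.6 W


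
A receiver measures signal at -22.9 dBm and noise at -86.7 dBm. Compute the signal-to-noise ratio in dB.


SNR = -22.9 - (-86.7) = 63.8 dB

63.8 dB


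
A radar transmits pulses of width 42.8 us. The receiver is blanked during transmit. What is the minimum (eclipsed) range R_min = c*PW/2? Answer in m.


R_min = 3e8 * 42.8e-6 / 2 = 6420.0 m

6420.0 m


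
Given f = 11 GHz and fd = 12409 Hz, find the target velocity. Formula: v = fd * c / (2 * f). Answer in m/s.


v = 12409 * 3e8 / (2 * 11000000000.0) = 169.2 m/s

169.2 m/s


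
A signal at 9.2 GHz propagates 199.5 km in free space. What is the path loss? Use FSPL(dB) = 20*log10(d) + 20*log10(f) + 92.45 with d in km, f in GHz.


20*log10(199.5) = 46.0
20*log10(9.2) = 19.28
FSPL = 157.7 dB

157.7 dB


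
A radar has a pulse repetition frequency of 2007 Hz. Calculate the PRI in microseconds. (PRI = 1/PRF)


PRI = 1/2007 = 0.0004982561 s = 498.3 us

498.3 us


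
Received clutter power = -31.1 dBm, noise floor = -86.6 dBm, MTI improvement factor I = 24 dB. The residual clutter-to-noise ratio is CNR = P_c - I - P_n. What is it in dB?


CNR = -31.1 - 24 - (-86.6) = 31.5 dB

31.5 dB


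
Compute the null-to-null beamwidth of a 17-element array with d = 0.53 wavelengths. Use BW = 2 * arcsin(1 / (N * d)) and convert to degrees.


1/(N*d) = 1/(17*0.53) = 0.110988
BW = 2*arcsin(0.110988) = 12.7 degrees

12.7 degrees


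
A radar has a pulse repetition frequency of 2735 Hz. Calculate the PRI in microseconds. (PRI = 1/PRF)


PRI = 1/2735 = 0.0003656307 s = 365.6 us

365.6 us


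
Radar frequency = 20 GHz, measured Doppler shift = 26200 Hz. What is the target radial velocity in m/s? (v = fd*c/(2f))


v = 26200 * 3e8 / (2 * 20000000000.0) = 196.5 m/s

196.5 m/s


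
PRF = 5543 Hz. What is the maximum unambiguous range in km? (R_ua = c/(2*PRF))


R_ua = 3e8 / (2 * 5543) = 27061.2 m = 27.1 km

27.1 km


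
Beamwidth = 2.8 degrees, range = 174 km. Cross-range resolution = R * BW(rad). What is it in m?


BW_rad = 0.048869219
CR = 174000 * 0.048869219 = 8503.2 m

8503.2 m


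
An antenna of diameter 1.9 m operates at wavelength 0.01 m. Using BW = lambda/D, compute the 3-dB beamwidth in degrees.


BW_rad = 0.01 / 1.9 = 0.005263
BW_deg = 0.3 degrees

0.3 degrees


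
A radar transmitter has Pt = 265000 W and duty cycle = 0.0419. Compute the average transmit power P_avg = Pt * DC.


P_avg = 265000 * 0.0419 = 11103.5 W

11103.5 W


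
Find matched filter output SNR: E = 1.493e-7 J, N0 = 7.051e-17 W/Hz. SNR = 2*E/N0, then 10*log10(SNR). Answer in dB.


SNR_lin = 2 * 1.493e-7 / 7.051e-17 = 4.235e9
SNR_dB = 10*log10(4.235e9) = 96.3 dB

96.3 dB


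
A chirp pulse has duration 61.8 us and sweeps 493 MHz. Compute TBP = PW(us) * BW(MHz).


TBP = 61.8 * 493 = 30467.4

30467.4


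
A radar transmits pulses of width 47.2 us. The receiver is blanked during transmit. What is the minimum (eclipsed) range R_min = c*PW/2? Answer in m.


R_min = 3e8 * 47.2e-6 / 2 = 7080.0 m

7080.0 m


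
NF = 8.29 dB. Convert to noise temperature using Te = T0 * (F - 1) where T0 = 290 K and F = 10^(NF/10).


NF_lin = 10^(8.29/10) = 6.74528
Te = 290 * (6.74528 - 1) = 1666.1 K

1666.1 K


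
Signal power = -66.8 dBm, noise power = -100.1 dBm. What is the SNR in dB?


SNR = -66.8 - (-100.1) = 33.3 dB

33.3 dB


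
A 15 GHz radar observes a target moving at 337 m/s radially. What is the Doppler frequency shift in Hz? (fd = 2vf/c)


fd = 2 * 337 * 15000000000.0 / 3e8 = 33700.0 Hz

33700.0 Hz


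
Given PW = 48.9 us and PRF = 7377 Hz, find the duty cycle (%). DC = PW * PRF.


DC = 48.9e-6 * 7377 * 100 = 36.07%

36.07%


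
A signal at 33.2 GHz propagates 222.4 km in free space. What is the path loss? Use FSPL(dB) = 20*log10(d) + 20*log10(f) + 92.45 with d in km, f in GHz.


20*log10(222.4) = 46.94
20*log10(33.2) = 30.42
FSPL = 169.8 dB

169.8 dB


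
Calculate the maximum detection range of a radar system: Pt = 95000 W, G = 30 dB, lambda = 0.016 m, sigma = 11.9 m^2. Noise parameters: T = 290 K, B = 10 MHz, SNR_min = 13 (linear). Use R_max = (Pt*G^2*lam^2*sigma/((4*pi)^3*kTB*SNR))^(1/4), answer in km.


G_lin = 10^(30/10) = 1000.0
R^4 = 95000 * 1000.0^2 * 0.016^2 * 11.9 / ((4*pi)^3 * 1.38e-23 * 290 * 10000000.0 * 13)
R^4 = 2.80324e17 m^4
R_max = (2.80324e17)^(1/4) = 23009.9 m = 23.0 km

23.0 km


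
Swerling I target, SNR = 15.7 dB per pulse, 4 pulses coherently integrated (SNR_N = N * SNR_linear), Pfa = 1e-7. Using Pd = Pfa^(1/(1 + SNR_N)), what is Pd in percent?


SNR_lin = 10^(15.7/10) = 37.15352
SNR_N = 4 * 37.15352 = 148.61408
1/(1 + SNR_N) = 1/149.61408 = 0.0066839
Pd = (1e-7)^0.0066839 = 0.89787
Pd = 89.8%

89.8%


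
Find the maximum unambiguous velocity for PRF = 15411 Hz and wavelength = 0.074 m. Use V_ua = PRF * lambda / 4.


V_ua = 15411 * 0.074 / 4 = 285.1 m/s

285.1 m/s


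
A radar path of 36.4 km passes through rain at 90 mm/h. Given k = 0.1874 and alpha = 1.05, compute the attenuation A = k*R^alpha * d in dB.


gamma = 0.1874 * 90^1.05 = 21.121474 dB/km
A = 21.121474 * 36.4 = 768.82 dB

768.82 dB


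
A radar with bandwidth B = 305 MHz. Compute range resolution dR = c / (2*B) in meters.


dR = 3e8 / (2 * 305000000.0) = 0.49 m

0.49 m


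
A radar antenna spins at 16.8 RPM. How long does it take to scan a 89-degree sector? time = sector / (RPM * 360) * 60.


t = 89 / (16.8 * 360) * 60 = 0.88 s

0.88 s


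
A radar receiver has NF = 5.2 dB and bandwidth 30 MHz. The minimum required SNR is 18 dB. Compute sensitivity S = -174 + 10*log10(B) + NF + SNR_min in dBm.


10*log10(30000000.0) = 74.77
S = -174 + 74.77 + 5.2 + 18 = -76.0 dBm

-76.0 dBm


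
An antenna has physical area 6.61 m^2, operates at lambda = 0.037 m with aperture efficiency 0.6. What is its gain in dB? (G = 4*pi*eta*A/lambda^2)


G_linear = 4*pi*0.6*6.61/0.037^2 = 36404.84
G_dB = 10*log10(36404.84) = 45.6 dB

45.6 dB


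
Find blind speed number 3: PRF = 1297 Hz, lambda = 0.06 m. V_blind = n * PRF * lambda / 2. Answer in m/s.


V_blind = 3 * 1297 * 0.06 / 2 = 116.7 m/s

116.7 m/s


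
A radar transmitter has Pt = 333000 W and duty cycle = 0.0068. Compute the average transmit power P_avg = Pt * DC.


P_avg = 333000 * 0.0068 = 2264.4 W

2264.4 W


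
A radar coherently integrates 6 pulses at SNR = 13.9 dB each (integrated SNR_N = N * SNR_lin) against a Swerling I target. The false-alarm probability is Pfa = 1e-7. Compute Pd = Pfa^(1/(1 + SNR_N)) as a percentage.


SNR_lin = 10^(13.9/10) = 24.54709
SNR_N = 6 * 24.54709 = 147.28254
1/(1 + SNR_N) = 1/148.28254 = 0.0067439
Pd = (1e-7)^0.0067439 = 0.897
Pd = 89.7%

89.7%


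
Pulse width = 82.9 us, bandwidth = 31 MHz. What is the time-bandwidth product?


TBP = 82.9 * 31 = 2569.9

2569.9


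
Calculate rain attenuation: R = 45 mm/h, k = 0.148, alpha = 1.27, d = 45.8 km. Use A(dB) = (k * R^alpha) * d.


gamma = 0.148 * 45^1.27 = 18.614081 dB/km
A = 18.614081 * 45.8 = 852.52 dB

852.52 dB


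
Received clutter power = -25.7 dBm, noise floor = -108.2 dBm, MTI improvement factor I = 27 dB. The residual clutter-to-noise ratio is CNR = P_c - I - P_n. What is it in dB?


CNR = -25.7 - 27 - (-108.2) = 55.5 dB

55.5 dB


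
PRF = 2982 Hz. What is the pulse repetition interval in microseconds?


PRI = 1/2982 = 0.0003353454 s = 335.3 us

335.3 us


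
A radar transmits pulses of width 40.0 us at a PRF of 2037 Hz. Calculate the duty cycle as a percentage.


DC = 40.0e-6 * 2037 * 100 = 8.15%

8.15%


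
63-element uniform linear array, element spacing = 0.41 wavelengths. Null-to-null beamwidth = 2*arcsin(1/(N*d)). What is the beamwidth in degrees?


1/(N*d) = 1/(63*0.41) = 0.038715
BW = 2*arcsin(0.038715) = 4.4 degrees

4.4 degrees


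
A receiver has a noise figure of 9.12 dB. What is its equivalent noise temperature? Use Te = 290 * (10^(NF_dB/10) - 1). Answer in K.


NF_lin = 10^(9.12/10) = 8.165824
Te = 290 * (8.165824 - 1) = 2078.1 K

2078.1 K


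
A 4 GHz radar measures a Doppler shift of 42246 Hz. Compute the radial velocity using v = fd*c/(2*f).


v = 42246 * 3e8 / (2 * 4000000000.0) = 1584.2 m/s

1584.2 m/s


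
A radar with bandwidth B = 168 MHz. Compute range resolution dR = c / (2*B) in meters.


dR = 3e8 / (2 * 168000000.0) = 0.89 m

0.89 m


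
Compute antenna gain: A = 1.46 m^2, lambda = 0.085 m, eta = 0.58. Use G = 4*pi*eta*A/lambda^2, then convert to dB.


G_linear = 4*pi*0.58*1.46/0.085^2 = 1472.83
G_dB = 10*log10(1472.83) = 31.7 dB

31.7 dB


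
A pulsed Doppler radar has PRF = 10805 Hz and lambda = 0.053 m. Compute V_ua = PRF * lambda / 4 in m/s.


V_ua = 10805 * 0.053 / 4 = 143.2 m/s

143.2 m/s


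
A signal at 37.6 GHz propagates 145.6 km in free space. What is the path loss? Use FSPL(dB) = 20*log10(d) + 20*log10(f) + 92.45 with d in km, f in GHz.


20*log10(145.6) = 43.26
20*log10(37.6) = 31.5
FSPL = 167.2 dB

167.2 dB


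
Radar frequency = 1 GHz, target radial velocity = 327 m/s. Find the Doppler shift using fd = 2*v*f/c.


fd = 2 * 327 * 1000000000.0 / 3e8 = 2180.0 Hz

2180.0 Hz


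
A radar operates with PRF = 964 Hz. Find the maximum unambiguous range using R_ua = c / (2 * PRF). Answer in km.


R_ua = 3e8 / (2 * 964) = 155601.7 m = 155.6 km

155.6 km


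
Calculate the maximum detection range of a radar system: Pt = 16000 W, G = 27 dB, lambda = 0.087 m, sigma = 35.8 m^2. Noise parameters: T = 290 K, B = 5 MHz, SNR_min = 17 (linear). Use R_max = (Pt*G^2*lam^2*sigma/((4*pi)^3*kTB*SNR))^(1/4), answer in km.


G_lin = 10^(27/10) = 501.187234
R^4 = 16000 * 501.187234^2 * 0.087^2 * 35.8 / ((4*pi)^3 * 1.38e-23 * 290 * 5000000.0 * 17)
R^4 = 1.6133e18 m^4
R_max = (1.6133e18)^(1/4) = 35639.3 m = 35.6 km

35.6 km


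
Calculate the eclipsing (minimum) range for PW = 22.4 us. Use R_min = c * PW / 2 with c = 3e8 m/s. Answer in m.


R_min = 3e8 * 22.4e-6 / 2 = 3360.0 m

3360.0 m


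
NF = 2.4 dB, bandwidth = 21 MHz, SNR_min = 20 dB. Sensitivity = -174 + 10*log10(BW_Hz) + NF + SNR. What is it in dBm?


10*log10(21000000.0) = 73.22
S = -174 + 73.22 + 2.4 + 20 = -78.4 dBm

-78.4 dBm


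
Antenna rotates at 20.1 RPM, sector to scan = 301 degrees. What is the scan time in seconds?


t = 301 / (20.1 * 360) * 60 = 2.5 s

2.5 s


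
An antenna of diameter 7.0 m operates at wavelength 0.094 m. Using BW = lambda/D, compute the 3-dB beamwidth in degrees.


BW_rad = 0.094 / 7.0 = 0.013429
BW_deg = 0.77 degrees

0.77 degrees


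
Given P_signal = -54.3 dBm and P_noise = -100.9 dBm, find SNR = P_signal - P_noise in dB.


SNR = -54.3 - (-100.9) = 46.6 dB

46.6 dB


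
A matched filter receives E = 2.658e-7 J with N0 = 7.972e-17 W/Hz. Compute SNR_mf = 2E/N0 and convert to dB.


SNR_lin = 2 * 2.658e-7 / 7.972e-17 = 6.668e9
SNR_dB = 10*log10(6.668e9) = 98.2 dB

98.2 dB


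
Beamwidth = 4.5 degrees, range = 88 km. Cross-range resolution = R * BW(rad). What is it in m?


BW_rad = 0.078539816
CR = 88000 * 0.078539816 = 6911.5 m

6911.5 m


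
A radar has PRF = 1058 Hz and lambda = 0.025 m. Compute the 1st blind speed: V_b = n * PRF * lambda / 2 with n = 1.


V_blind = 1 * 1058 * 0.025 / 2 = 13.2 m/s

13.2 m/s


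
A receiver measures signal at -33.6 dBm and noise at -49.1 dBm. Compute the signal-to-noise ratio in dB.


SNR = -33.6 - (-49.1) = 15.5 dB

15.5 dB


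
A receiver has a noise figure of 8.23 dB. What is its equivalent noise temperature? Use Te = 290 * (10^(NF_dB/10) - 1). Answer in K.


NF_lin = 10^(8.23/10) = 6.652732
Te = 290 * (6.652732 - 1) = 1639.3 K

1639.3 K


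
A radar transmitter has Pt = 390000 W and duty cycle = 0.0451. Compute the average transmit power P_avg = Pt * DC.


P_avg = 390000 * 0.0451 = 17589.0 W

17589.0 W


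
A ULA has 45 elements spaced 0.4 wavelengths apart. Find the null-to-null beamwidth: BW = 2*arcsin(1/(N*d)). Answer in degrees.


1/(N*d) = 1/(45*0.4) = 0.055556
BW = 2*arcsin(0.055556) = 6.4 degrees

6.4 degrees


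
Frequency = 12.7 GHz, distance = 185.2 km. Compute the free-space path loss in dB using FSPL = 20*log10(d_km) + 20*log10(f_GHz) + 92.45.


20*log10(185.2) = 45.35
20*log10(12.7) = 22.08
FSPL = 159.9 dB

159.9 dB


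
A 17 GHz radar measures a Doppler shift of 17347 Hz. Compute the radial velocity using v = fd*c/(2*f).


v = 17347 * 3e8 / (2 * 17000000000.0) = 153.1 m/s

153.1 m/s


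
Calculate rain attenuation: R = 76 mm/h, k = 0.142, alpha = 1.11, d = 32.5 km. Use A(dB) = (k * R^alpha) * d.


gamma = 0.142 * 76^1.11 = 17.377665 dB/km
A = 17.377665 * 32.5 = 564.77 dB

564.77 dB


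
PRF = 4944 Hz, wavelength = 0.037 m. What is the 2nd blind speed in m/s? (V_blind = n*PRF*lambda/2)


V_blind = 2 * 4944 * 0.037 / 2 = 182.9 m/s

182.9 m/s


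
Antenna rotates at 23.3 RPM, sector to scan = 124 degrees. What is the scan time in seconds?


t = 124 / (23.3 * 360) * 60 = 0.89 s

0.89 s


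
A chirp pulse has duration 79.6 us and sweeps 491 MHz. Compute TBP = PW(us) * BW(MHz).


TBP = 79.6 * 491 = 39083.6

39083.6


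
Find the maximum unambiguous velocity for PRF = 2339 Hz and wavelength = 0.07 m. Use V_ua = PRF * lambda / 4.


V_ua = 2339 * 0.07 / 4 = 40.9 m/s

40.9 m/s


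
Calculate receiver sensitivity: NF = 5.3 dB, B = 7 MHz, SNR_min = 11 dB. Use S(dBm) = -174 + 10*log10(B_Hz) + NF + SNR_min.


10*log10(7000000.0) = 68.45
S = -174 + 68.45 + 5.3 + 11 = -89.2 dBm

-89.2 dBm


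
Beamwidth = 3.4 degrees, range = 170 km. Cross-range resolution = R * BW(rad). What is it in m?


BW_rad = 0.059341195
CR = 170000 * 0.059341195 = 10088.0 m

10088.0 m


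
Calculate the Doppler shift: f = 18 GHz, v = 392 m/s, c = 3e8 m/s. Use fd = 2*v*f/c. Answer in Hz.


fd = 2 * 392 * 18000000000.0 / 3e8 = 47040.0 Hz

47040.0 Hz


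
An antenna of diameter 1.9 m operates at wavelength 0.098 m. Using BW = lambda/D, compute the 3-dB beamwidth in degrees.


BW_rad = 0.098 / 1.9 = 0.051579
BW_deg = 2.96 degrees

2.96 degrees


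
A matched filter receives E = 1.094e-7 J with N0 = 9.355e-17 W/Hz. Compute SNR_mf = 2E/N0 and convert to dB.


SNR_lin = 2 * 1.094e-7 / 9.355e-17 = 2.339e9
SNR_dB = 10*log10(2.339e9) = 93.7 dB

93.7 dB


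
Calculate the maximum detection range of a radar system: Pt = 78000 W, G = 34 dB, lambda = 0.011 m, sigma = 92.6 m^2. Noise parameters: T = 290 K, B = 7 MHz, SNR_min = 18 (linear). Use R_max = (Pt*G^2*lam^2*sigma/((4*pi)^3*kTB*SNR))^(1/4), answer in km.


G_lin = 10^(34/10) = 2511.886432
R^4 = 78000 * 2511.886432^2 * 0.011^2 * 92.6 / ((4*pi)^3 * 1.38e-23 * 290 * 7000000.0 * 18)
R^4 = 5.51079e18 m^4
R_max = (5.51079e18)^(1/4) = 48451.1 m = 48.5 km

48.5 km


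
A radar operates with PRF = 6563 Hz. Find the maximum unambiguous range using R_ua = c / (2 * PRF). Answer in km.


R_ua = 3e8 / (2 * 6563) = 22855.4 m = 22.9 km

22.9 km


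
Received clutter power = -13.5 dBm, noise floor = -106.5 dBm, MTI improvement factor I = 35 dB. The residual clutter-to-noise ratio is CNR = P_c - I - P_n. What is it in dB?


CNR = -13.5 - 35 - (-106.5) = 58.0 dB

58.0 dB


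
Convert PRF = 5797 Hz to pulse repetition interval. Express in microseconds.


PRI = 1/5797 = 0.000172503 s = 172.5 us

172.5 us


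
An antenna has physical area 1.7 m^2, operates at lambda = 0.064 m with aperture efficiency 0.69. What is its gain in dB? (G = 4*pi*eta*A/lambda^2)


G_linear = 4*pi*0.69*1.7/0.064^2 = 3598.72
G_dB = 10*log10(3598.72) = 35.6 dB

35.6 dB


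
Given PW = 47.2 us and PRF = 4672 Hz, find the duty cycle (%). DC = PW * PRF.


DC = 47.2e-6 * 4672 * 100 = 22.05%

22.05%


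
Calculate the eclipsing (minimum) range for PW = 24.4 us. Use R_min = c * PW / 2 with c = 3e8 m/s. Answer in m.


R_min = 3e8 * 24.4e-6 / 2 = 3660.0 m

3660.0 m


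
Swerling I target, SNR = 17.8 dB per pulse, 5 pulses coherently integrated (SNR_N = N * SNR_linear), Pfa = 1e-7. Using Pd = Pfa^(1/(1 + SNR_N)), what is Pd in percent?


SNR_lin = 10^(17.8/10) = 60.25596
SNR_N = 5 * 60.25596 = 301.2798
1/(1 + SNR_N) = 1/302.2798 = 0.0033082
Pd = (1e-7)^0.0033082 = 0.94807
Pd = 94.8%

94.8%


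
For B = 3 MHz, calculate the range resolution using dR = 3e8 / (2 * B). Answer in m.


dR = 3e8 / (2 * 3000000.0) = 50.0 m

50.0 m


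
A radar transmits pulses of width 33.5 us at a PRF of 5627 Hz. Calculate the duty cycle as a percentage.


DC = 33.5e-6 * 5627 * 100 = 18.85%

18.85%


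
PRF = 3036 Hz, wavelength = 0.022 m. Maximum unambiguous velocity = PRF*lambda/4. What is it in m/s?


V_ua = 3036 * 0.022 / 4 = 16.7 m/s

16.7 m/s


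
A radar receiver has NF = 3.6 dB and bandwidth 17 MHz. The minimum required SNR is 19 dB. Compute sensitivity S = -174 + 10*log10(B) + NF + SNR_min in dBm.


10*log10(17000000.0) = 72.3
S = -174 + 72.3 + 3.6 + 19 = -79.1 dBm

-79.1 dBm


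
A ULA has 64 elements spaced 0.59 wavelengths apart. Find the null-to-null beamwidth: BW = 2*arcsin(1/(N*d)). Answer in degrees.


1/(N*d) = 1/(64*0.59) = 0.026483
BW = 2*arcsin(0.026483) = 3.0 degrees

3.0 degrees


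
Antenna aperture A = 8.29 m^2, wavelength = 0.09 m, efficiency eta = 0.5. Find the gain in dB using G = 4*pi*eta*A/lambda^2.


G_linear = 4*pi*0.5*8.29/0.09^2 = 6430.57
G_dB = 10*log10(6430.57) = 38.1 dB

38.1 dB


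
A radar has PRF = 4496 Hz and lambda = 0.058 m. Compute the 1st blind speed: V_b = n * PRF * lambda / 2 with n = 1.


V_blind = 1 * 4496 * 0.058 / 2 = 130.4 m/s

130.4 m/s


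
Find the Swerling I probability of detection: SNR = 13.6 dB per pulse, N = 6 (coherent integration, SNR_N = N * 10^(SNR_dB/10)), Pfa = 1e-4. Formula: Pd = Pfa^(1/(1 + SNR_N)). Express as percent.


SNR_lin = 10^(13.6/10) = 22.90868
SNR_N = 6 * 22.90868 = 137.45208
1/(1 + SNR_N) = 1/138.45208 = 0.0072227
Pd = (1e-4)^0.0072227 = 0.93564
Pd = 93.6%

93.6%


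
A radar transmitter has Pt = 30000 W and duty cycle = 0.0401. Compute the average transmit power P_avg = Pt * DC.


P_avg = 30000 * 0.0401 = 1203.0 W

1203.0 W


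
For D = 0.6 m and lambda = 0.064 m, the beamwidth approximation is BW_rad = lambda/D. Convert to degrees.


BW_rad = 0.064 / 0.6 = 0.106667
BW_deg = 6.11 degrees

6.11 degrees


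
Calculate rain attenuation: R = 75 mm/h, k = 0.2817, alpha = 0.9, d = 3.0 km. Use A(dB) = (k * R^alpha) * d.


gamma = 0.2817 * 75^0.9 = 13.719617 dB/km
A = 13.719617 * 3.0 = 41.16 dB

41.16 dB


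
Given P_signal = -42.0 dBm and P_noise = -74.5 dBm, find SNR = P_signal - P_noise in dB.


SNR = -42.0 - (-74.5) = 32.5 dB

32.5 dB


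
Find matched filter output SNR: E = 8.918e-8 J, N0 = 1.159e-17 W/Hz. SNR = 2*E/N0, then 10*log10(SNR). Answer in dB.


SNR_lin = 2 * 8.918e-8 / 1.159e-17 = 1.539e10
SNR_dB = 10*log10(1.539e10) = 101.9 dB

101.9 dB


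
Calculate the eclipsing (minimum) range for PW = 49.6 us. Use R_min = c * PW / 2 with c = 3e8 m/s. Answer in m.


R_min = 3e8 * 49.6e-6 / 2 = 7440.0 m

7440.0 m


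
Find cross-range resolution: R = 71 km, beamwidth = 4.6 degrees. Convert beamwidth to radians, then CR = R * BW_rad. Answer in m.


BW_rad = 0.080285146
CR = 71000 * 0.080285146 = 5700.2 m

5700.2 m


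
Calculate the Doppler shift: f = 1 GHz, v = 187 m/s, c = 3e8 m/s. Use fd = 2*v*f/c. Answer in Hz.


fd = 2 * 187 * 1000000000.0 / 3e8 = 1246.7 Hz

1246.7 Hz


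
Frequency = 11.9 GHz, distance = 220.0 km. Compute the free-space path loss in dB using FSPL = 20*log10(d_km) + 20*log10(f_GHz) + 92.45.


20*log10(220.0) = 46.85
20*log10(11.9) = 21.51
FSPL = 160.8 dB

160.8 dB


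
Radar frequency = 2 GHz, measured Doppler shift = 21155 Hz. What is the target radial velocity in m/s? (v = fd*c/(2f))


v = 21155 * 3e8 / (2 * 2000000000.0) = 1586.6 m/s

1586.6 m/s


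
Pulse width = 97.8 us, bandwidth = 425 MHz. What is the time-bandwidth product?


TBP = 97.8 * 425 = 41565.0

41565.0


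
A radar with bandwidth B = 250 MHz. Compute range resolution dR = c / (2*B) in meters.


dR = 3e8 / (2 * 250000000.0) = 0.6 m

0.6 m


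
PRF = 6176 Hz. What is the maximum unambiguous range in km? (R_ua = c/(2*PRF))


R_ua = 3e8 / (2 * 6176) = 24287.6 m = 24.3 km

24.3 km


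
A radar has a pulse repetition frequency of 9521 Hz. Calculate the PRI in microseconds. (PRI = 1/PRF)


PRI = 1/9521 = 0.000105031 s = 105.0 us

105.0 us


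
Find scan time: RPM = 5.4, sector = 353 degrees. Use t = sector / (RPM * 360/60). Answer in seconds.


t = 353 / (5.4 * 360) * 60 = 10.9 s

10.9 s


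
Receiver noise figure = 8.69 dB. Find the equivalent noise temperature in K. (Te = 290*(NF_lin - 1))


NF_lin = 10^(8.69/10) = 7.396053
Te = 290 * (7.396053 - 1) = 1854.9 K

1854.9 K


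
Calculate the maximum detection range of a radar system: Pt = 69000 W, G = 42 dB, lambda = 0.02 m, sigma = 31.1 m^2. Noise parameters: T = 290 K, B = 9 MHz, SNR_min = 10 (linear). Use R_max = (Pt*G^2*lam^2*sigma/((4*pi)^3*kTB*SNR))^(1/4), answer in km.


G_lin = 10^(42/10) = 15848.931925
R^4 = 69000 * 15848.931925^2 * 0.02^2 * 31.1 / ((4*pi)^3 * 1.38e-23 * 290 * 9000000.0 * 10)
R^4 = 3.01662e20 m^4
R_max = (3.01662e20)^(1/4) = 131789.3 m = 131.8 km

131.8 km


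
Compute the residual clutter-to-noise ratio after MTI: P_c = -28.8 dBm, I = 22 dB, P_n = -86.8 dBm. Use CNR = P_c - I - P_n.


CNR = -28.8 - 22 - (-86.8) = 36.0 dB

36.0 dB


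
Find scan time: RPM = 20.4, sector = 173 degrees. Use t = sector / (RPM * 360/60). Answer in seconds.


t = 173 / (20.4 * 360) * 60 = 1.41 s

1.41 s


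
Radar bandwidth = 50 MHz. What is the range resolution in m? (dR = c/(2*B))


dR = 3e8 / (2 * 50000000.0) = 3.0 m

3.0 m


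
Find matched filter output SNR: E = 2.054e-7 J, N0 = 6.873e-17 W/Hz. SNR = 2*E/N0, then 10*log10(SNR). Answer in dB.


SNR_lin = 2 * 2.054e-7 / 6.873e-17 = 5.977e9
SNR_dB = 10*log10(5.977e9) = 97.8 dB

97.8 dB


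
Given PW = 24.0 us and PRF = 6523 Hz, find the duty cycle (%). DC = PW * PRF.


DC = 24.0e-6 * 6523 * 100 = 15.66%

15.66%


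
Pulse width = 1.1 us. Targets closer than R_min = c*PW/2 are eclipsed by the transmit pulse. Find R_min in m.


R_min = 3e8 * 1.1e-6 / 2 = 165.0 m

165.0 m


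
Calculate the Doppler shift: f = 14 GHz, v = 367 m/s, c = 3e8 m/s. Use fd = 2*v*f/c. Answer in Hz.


fd = 2 * 367 * 14000000000.0 / 3e8 = 34253.3 Hz

34253.3 Hz


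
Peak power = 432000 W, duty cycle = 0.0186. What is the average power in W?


P_avg = 432000 * 0.0186 = 8035.2 W

8035.2 W


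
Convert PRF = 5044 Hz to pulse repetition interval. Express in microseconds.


PRI = 1/5044 = 0.0001982554 s = 198.3 us

198.3 us


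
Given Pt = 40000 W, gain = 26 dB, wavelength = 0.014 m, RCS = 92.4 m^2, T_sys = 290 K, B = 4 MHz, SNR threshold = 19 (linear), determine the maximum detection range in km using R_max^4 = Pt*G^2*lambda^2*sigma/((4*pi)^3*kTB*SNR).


G_lin = 10^(26/10) = 398.107171
R^4 = 40000 * 398.107171^2 * 0.014^2 * 92.4 / ((4*pi)^3 * 1.38e-23 * 290 * 4000000.0 * 19)
R^4 = 1.90225e17 m^4
R_max = (1.90225e17)^(1/4) = 20884.2 m = 20.9 km

20.9 km


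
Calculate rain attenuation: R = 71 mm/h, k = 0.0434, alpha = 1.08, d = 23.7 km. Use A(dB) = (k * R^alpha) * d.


gamma = 0.0434 * 71^1.08 = 4.333599 dB/km
A = 4.333599 * 23.7 = 102.71 dB

102.71 dB
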